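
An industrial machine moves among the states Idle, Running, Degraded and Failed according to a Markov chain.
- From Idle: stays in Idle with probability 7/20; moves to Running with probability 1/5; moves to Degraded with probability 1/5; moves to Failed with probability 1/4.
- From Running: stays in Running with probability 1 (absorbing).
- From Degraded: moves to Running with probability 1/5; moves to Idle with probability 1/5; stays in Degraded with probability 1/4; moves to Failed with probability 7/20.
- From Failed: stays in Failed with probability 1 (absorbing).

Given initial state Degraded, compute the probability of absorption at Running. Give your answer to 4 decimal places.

Let h(s) be the probability of absorption at Running starting from transient state s. Then h(Running) = 1 and h(Failed) = 0. By first-step analysis:
h(Idle) = 0.35·h(Idle) + 0.2·1 + 0.2·h(Degraded) + 0.25·0
h(Degraded) = 0.2·h(Idle) + 0.2·1 + 0.25·h(Degraded) + 0.35·0
Solving: h(Idle) = 0.4246, h(Degraded) = 0.3799.
Starting from Degraded, the probability is 0.3799.

0.3799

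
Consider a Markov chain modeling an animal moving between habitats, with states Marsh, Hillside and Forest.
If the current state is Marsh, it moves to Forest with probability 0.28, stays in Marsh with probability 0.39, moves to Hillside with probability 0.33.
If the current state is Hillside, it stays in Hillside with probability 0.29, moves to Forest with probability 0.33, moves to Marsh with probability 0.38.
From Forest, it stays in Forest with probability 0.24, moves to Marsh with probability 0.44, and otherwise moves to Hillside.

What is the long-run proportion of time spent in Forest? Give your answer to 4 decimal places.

0.2844

Let the stationary distribution be π with π = πP and π_1 + π_2 + π_3 = 1.
π_1 = 0.39·π_1 + 0.38·π_2 + 0.44·π_3
π_2 = 0.33·π_1 + 0.29·π_2 + 0.32·π_3
Solving with the normalization constraint gives π = (0.4011, 0.3146, 0.2844).
So the stationary probability of Forest is 0.2844.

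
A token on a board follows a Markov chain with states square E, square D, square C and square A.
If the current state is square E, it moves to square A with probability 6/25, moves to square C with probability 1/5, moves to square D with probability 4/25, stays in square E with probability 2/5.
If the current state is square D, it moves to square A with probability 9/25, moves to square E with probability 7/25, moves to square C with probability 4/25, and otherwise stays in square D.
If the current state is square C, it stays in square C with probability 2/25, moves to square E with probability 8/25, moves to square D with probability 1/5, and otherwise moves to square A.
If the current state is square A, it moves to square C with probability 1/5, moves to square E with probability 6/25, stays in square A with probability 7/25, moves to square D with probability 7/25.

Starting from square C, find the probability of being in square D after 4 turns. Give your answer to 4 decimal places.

0.2121

Propagate the distribution vector 4 turns from square C.
After 0 turns: (0.0000, 0.0000, 1.0000, 0.0000)
After 1 turn: (0.3200, 0.2000, 0.0800, 0.4000)
After 2 turns: (0.3056, 0.2192, 0.1824, 0.2928)
After 3 turns: (0.3123, 0.2112, 0.1693, 0.3072)
After 4 turns: (0.3120, 0.2121, 0.1712, 0.3047)
P(in square D after 4 turns) = 0.2121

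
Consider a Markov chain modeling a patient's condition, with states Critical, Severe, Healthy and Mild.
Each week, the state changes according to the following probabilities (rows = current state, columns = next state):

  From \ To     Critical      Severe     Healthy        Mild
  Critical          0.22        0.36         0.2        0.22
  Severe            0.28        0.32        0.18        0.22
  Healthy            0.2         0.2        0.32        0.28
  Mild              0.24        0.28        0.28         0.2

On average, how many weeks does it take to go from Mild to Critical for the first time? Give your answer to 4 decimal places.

Let t(s) be the expected number of weeks to first reach Critical from state s, with t(Critical) = 0. Conditioning on the first week:
t(Severe) = 1 + 0.32·t(Severe) + 0.18·t(Healthy) + 0.22·t(Mild)
t(Healthy) = 1 + 0.2·t(Severe) + 0.32·t(Healthy) + 0.28·t(Mild)
t(Mild) = 1 + 0.28·t(Severe) + 0.28·t(Healthy) + 0.2·t(Mild)
Solving: t(Severe) = 3.9692, t(Healthy) = 4.3519, t(Mild) = 4.1624.
Expected weeks from Mild to Critical: 4.1624.

4.1624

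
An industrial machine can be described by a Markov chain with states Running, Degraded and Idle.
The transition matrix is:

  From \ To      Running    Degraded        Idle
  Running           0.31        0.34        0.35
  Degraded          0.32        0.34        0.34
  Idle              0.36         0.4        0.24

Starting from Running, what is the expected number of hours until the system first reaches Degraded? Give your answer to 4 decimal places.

2.7861

Let t(s) be the expected number of hours to first reach Degraded from state s, with t(Degraded) = 0. Conditioning on the first hour:
t(Running) = 1 + 0.31·t(Running) + 0.35·t(Idle)
t(Idle) = 1 + 0.36·t(Running) + 0.24·t(Idle)
Solving: t(Running) = 2.7861, t(Idle) = 2.6355.
Expected hours from Running to Degraded: 2.7861.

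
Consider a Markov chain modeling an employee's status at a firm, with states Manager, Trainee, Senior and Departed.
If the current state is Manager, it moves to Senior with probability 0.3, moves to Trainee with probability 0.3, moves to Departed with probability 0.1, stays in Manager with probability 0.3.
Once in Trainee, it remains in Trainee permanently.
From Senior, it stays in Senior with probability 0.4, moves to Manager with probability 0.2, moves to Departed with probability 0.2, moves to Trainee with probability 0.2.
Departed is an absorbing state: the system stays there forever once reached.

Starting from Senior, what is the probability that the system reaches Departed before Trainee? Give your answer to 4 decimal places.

Let h(s) be the probability of absorption at Departed starting from transient state s. Then h(Departed) = 1 and h(Trainee) = 0. By first-step analysis:
h(Manager) = 0.3·h(Manager) + 0.3·0 + 0.3·h(Senior) + 0.1·1
h(Senior) = 0.2·h(Manager) + 0.2·0 + 0.4·h(Senior) + 0.2·1
Solving: h(Manager) = 0.3333, h(Senior) = 0.4444.
Starting from Senior, the probability is 0.4444.

0.4444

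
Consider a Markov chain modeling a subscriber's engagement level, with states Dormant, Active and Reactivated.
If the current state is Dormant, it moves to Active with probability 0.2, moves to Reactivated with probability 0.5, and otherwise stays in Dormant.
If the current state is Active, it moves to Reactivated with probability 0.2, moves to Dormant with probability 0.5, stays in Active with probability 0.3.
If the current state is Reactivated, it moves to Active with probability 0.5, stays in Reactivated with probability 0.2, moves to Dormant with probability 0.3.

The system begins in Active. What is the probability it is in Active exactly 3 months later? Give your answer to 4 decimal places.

0.3340

Propagate the distribution vector 3 months from Active.
After 0 months: (0.0000, 1.0000, 0.0000)
After 1 month: (0.5000, 0.3000, 0.2000)
After 2 months: (0.3600, 0.2900, 0.3500)
After 3 months: (0.3580, 0.3340, 0.3080)
P(in Active after 3 months) = 0.3340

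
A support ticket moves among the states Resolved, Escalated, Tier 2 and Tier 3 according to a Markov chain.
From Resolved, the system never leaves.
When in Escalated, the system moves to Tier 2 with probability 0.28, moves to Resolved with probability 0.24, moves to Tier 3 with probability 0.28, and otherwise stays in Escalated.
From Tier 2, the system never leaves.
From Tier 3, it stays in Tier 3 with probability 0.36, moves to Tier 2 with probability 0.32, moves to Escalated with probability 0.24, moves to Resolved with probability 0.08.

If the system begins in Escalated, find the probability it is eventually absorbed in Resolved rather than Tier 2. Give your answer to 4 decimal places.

Let h(s) be the probability of absorption at Resolved starting from transient state s. Then h(Resolved) = 1 and h(Tier 2) = 0. By first-step analysis:
h(Escalated) = 0.24·1 + 0.2·h(Escalated) + 0.28·0 + 0.28·h(Tier 3)
h(Tier 3) = 0.08·1 + 0.24·h(Escalated) + 0.32·0 + 0.36·h(Tier 3)
Solving: h(Escalated) = 0.3957, h(Tier 3) = 0.2734.
Starting from Escalated, the probability is 0.3957.

0.3957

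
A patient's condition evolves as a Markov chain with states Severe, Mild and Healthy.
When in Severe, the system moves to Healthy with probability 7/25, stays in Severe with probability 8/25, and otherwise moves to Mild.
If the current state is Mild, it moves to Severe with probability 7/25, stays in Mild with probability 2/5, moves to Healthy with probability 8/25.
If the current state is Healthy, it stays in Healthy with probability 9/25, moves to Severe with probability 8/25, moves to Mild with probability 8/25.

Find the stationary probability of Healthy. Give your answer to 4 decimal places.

0.3206

Let the stationary distribution be π with π = πP and π_1 + π_2 + π_3 = 1.
π_1 = 0.32·π_1 + 0.28·π_2 + 0.32·π_3
π_2 = 0.4·π_1 + 0.4·π_2 + 0.32·π_3
Solving with the normalization constraint gives π = (0.3050, 0.3744, 0.3206).
So the stationary probability of Healthy is 0.3206.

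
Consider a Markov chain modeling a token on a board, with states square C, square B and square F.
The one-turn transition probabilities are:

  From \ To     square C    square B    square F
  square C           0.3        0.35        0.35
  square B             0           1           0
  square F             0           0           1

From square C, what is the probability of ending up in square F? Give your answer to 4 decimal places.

Let h(s) be the probability of absorption at square F starting from transient state s. Then h(square F) = 1 and h(square B) = 0. By first-step analysis:
h(square C) = 0.3·h(square C) + 0.35·0 + 0.35·1
Solving: h(square C) = 0.5000.
Starting from square C, the probability is 0.5000.

0.5000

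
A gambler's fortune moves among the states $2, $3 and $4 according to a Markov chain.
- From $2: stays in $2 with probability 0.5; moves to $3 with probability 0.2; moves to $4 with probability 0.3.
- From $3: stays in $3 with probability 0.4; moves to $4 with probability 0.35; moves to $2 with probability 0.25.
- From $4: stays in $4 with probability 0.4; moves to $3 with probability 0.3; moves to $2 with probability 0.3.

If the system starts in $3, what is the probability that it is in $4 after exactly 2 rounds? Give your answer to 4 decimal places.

Sum over the intermediate state after 1 round:
P = P($3→$2)·P($2→$4) + P($3→$3)·P($3→$4) + P($3→$4)·P($4→$4)
  = 0.25×0.3 + 0.4×0.35 + 0.35×0.4
  = 0.0750 + 0.1400 + 0.1400 = 0.3550

0.3550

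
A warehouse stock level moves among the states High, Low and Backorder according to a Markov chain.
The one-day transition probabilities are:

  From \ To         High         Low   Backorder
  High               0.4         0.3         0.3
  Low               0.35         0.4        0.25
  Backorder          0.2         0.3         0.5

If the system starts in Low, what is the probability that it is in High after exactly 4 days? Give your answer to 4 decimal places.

Propagate the distribution vector 4 days from Low.
After 0 days: (0.0000, 1.0000, 0.0000)
After 1 day: (0.3500, 0.4000, 0.2500)
After 2 days: (0.3300, 0.3400, 0.3300)
After 3 days: (0.3170, 0.3340, 0.3490)
After 4 days: (0.3135, 0.3334, 0.3531)
P(in High after 4 days) = 0.3135

0.3135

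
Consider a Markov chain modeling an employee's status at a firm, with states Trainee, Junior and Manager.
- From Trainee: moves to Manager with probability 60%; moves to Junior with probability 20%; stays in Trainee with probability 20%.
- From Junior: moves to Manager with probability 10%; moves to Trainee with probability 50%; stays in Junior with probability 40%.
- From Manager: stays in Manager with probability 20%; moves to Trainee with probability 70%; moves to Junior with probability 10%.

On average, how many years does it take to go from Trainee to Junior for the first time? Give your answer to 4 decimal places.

Let t(s) be the expected number of years to first reach Junior from state s, with t(Junior) = 0. Conditioning on the first year:
t(Trainee) = 1 + 0.2·t(Trainee) + 0.6·t(Manager)
t(Manager) = 1 + 0.7·t(Trainee) + 0.2·t(Manager)
Solving: t(Trainee) = 6.3636, t(Manager) = 6.8182.
Expected years from Trainee to Junior: 6.3636.

6.3636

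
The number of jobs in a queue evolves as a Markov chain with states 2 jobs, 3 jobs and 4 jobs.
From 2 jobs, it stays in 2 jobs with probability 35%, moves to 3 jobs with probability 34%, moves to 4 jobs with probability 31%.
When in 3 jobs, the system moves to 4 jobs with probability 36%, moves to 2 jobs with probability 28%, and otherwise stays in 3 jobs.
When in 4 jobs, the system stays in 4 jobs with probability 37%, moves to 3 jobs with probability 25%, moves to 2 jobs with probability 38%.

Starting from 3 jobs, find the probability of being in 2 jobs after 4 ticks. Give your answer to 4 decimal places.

0.3384

Propagate the distribution vector 4 ticks from 3 jobs.
After 0 ticks: (0.0000, 1.0000, 0.0000)
After 1 tick: (0.2800, 0.3600, 0.3600)
After 2 ticks: (0.3356, 0.3148, 0.3496)
After 3 ticks: (0.3385, 0.3148, 0.3467)
After 4 ticks: (0.3384, 0.3151, 0.3465)
P(in 2 jobs after 4 ticks) = 0.3384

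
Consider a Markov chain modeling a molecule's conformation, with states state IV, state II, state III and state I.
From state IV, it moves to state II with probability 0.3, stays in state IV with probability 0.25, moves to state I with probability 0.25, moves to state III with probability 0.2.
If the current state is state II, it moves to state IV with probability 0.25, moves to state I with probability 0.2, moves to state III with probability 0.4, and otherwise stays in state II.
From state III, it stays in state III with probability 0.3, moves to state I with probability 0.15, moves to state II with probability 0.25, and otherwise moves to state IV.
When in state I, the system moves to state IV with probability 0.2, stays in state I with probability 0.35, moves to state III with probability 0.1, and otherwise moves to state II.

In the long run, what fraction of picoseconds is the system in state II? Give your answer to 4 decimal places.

Let the stationary distribution be π with π = πP and π_1 + π_2 + π_3 + π_4 = 1.
π_1 = 0.25·π_1 + 0.25·π_2 + 0.3·π_3 + 0.2·π_4
π_2 = 0.3·π_1 + 0.15·π_2 + 0.25·π_3 + 0.35·π_4
π_3 = 0.2·π_1 + 0.4·π_2 + 0.3·π_3 + 0.1·π_4
Solving with the normalization constraint gives π = (0.2509, 0.2601, 0.2539, 0.2351).
So the stationary probability of state II is 0.2601.

0.2601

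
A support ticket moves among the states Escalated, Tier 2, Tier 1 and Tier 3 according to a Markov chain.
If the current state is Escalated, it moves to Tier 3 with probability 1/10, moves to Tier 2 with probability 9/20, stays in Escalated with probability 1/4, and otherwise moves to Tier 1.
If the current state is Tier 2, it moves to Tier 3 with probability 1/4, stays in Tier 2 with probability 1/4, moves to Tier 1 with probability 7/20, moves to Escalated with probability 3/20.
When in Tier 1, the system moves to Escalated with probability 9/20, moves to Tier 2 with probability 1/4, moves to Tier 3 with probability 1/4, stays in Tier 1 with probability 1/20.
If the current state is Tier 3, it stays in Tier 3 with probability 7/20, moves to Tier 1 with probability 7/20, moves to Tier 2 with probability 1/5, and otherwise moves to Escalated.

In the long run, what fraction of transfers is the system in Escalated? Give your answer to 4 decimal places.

0.2341

Let the stationary distribution be π with π = πP and π_1 + π_2 + π_3 + π_4 = 1.
π_1 = 0.25·π_1 + 0.15·π_2 + 0.45·π_3 + 0.1·π_4
π_2 = 0.45·π_1 + 0.25·π_2 + 0.25·π_3 + 0.2·π_4
π_3 = 0.2·π_1 + 0.35·π_2 + 0.05·π_3 + 0.35·π_4
Solving with the normalization constraint gives π = (0.2341, 0.2849, 0.2422, 0.2388).
So the stationary probability of Escalated is 0.2341.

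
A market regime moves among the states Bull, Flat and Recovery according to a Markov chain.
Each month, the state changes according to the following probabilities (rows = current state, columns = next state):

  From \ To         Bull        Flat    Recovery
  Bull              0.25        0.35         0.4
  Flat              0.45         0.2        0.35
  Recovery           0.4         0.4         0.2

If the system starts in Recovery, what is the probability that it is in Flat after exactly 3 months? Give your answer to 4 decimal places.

0.3220

Propagate the distribution vector 3 months from Recovery.
After 0 months: (0.0000, 0.0000, 1.0000)
After 1 month: (0.4000, 0.4000, 0.2000)
After 2 months: (0.3600, 0.3000, 0.3400)
After 3 months: (0.3610, 0.3220, 0.3170)
P(in Flat after 3 months) = 0.3220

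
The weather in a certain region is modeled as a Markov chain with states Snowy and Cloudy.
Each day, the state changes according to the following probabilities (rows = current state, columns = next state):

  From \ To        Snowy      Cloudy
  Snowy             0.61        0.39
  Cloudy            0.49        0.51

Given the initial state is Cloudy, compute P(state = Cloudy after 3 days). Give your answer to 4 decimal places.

0.4441

Propagate the distribution vector 3 days from Cloudy.
After 0 days: (0.0000, 1.0000)
After 1 day: (0.4900, 0.5100)
After 2 days: (0.5488, 0.4512)
After 3 days: (0.5559, 0.4441)
P(in Cloudy after 3 days) = 0.4441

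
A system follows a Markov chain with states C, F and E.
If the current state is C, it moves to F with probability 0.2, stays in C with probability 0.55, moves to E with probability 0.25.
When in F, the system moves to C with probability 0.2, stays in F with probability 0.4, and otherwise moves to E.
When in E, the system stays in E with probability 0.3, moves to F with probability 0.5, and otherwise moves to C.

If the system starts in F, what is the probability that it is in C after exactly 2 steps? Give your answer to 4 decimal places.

Sum over the intermediate state after 1 step:
P = P(F→C)·P(C→C) + P(F→F)·P(F→C) + P(F→E)·P(E→C)
  = 0.2×0.55 + 0.4×0.2 + 0.4×0.2
  = 0.1100 + 0.0800 + 0.0800 = 0.2700

0.2700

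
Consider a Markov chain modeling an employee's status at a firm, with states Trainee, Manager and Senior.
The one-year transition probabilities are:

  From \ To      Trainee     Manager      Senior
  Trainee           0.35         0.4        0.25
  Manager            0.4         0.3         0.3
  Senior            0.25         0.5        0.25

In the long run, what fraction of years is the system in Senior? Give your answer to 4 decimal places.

0.2694

Let the stationary distribution be π with π = πP and π_1 + π_2 + π_3 = 1.
π_1 = 0.35·π_1 + 0.4·π_2 + 0.25·π_3
π_2 = 0.4·π_1 + 0.3·π_2 + 0.5·π_3
Solving with the normalization constraint gives π = (0.3425, 0.3881, 0.2694).
So the stationary probability of Senior is 0.2694.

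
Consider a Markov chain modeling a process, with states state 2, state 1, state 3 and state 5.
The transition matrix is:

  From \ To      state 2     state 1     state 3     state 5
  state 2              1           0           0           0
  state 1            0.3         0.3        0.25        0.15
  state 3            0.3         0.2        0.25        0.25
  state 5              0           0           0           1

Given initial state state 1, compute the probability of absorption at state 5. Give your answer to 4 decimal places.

Let h(s) be the probability of absorption at state 5 starting from transient state s. Then h(state 5) = 1 and h(state 2) = 0. By first-step analysis:
h(state 1) = 0.3·0 + 0.3·h(state 1) + 0.25·h(state 3) + 0.15·1
h(state 3) = 0.3·0 + 0.2·h(state 1) + 0.25·h(state 3) + 0.25·1
Solving: h(state 1) = 0.3684, h(state 3) = 0.4316.
Starting from state 1, the probability is 0.3684.

0.3684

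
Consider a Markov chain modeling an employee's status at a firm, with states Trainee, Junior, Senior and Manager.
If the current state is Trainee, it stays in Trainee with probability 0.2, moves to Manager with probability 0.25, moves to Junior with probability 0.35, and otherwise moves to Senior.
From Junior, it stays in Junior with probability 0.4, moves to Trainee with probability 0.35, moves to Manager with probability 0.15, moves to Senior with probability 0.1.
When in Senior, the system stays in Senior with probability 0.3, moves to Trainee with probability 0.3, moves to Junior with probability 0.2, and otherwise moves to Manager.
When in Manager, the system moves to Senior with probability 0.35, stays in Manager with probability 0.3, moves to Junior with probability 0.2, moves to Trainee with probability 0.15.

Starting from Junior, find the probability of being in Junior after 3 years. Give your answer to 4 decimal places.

0.3059

Propagate the distribution vector 3 years from Junior.
After 0 years: (0.0000, 1.0000, 0.0000, 0.0000)
After 1 year: (0.3500, 0.4000, 0.1000, 0.1500)
After 2 years: (0.2625, 0.3325, 0.1925, 0.2125)
After 3 years: (0.2585, 0.3059, 0.2179, 0.2178)
P(in Junior after 3 years) = 0.3059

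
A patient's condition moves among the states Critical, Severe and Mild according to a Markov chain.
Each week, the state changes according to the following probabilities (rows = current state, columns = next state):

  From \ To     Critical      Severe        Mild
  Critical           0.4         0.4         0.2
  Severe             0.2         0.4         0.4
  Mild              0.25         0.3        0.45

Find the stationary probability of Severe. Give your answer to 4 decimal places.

0.3636

Let the stationary distribution be π with π = πP and π_1 + π_2 + π_3 = 1.
π_1 = 0.4·π_1 + 0.2·π_2 + 0.25·π_3
π_2 = 0.4·π_1 + 0.4·π_2 + 0.3·π_3
Solving with the normalization constraint gives π = (0.2727, 0.3636, 0.3636).
So the stationary probability of Severe is 0.3636.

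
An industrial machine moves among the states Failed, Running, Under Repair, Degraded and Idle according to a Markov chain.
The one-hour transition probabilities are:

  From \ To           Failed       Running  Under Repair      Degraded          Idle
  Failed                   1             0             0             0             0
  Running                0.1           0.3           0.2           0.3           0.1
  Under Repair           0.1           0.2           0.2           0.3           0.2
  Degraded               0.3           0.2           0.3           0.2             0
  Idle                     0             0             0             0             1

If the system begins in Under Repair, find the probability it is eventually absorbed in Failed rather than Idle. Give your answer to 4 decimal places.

Let h(s) be the probability of absorption at Failed starting from transient state s. Then h(Failed) = 1 and h(Idle) = 0. By first-step analysis:
h(Running) = 0.1·1 + 0.3·h(Running) + 0.2·h(Under Repair) + 0.3·h(Degraded) + 0.1·0
h(Under Repair) = 0.1·1 + 0.2·h(Running) + 0.2·h(Under Repair) + 0.3·h(Degraded) + 0.2·0
h(Degraded) = 0.3·1 + 0.2·h(Running) + 0.3·h(Under Repair) + 0.2·h(Degraded)
Solving: h(Running) = 0.6182, h(Under Repair) = 0.5564, h(Degraded) = 0.7382.
Starting from Under Repair, the probability is 0.5564.

0.5564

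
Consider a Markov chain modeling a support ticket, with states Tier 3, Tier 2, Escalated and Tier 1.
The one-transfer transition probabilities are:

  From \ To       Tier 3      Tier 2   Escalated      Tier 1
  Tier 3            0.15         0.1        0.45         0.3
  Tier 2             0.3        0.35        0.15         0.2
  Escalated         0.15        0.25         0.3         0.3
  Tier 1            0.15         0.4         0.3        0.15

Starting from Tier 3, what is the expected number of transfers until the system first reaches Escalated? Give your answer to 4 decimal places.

2.8989

Let t(s) be the expected number of transfers to first reach Escalated from state s, with t(Escalated) = 0. Conditioning on the first transfer:
t(Tier 3) = 1 + 0.15·t(Tier 3) + 0.1·t(Tier 2) + 0.3·t(Tier 1)
t(Tier 2) = 1 + 0.3·t(Tier 3) + 0.35·t(Tier 2) + 0.2·t(Tier 1)
t(Tier 1) = 1 + 0.15·t(Tier 3) + 0.4·t(Tier 2) + 0.15·t(Tier 1)
Solving: t(Tier 3) = 2.8989, t(Tier 2) = 3.9708, t(Tier 1) = 3.5566.
Expected transfers from Tier 3 to Escalated: 2.8989.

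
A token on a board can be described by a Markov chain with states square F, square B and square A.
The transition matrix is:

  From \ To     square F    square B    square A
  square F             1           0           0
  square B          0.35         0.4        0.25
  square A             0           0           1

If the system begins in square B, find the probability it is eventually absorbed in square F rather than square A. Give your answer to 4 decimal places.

0.5833

Let h(s) be the probability of absorption at square F starting from transient state s. Then h(square F) = 1 and h(square A) = 0. By first-step analysis:
h(square B) = 0.35·1 + 0.4·h(square B) + 0.25·0
Solving: h(square B) = 0.5833.
Starting from square B, the probability is 0.5833.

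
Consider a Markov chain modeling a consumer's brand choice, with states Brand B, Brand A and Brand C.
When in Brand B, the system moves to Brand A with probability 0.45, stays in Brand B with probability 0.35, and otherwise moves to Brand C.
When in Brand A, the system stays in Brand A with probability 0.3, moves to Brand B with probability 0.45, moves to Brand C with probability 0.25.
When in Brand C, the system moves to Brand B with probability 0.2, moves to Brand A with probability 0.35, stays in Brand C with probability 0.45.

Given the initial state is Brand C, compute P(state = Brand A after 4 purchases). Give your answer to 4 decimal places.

Propagate the distribution vector 4 purchases from Brand C.
After 0 purchases: (0.0000, 0.0000, 1.0000)
After 1 purchase: (0.2000, 0.3500, 0.4500)
After 2 purchases: (0.3175, 0.3525, 0.3300)
After 3 purchases: (0.3358, 0.3641, 0.3001)
After 4 purchases: (0.3414, 0.3654, 0.2932)
P(in Brand A after 4 purchases) = 0.3654

0.3654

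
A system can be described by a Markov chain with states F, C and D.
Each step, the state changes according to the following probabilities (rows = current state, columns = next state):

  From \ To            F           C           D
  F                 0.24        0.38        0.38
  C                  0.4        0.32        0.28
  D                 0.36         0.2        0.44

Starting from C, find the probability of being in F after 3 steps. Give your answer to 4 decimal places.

0.3334

Propagate the distribution vector 3 steps from C.
After 0 steps: (0.0000, 1.0000, 0.0000)
After 1 step: (0.4000, 0.3200, 0.2800)
After 2 steps: (0.3248, 0.3104, 0.3648)
After 3 steps: (0.3334, 0.2957, 0.3708)
P(in F after 3 steps) = 0.3334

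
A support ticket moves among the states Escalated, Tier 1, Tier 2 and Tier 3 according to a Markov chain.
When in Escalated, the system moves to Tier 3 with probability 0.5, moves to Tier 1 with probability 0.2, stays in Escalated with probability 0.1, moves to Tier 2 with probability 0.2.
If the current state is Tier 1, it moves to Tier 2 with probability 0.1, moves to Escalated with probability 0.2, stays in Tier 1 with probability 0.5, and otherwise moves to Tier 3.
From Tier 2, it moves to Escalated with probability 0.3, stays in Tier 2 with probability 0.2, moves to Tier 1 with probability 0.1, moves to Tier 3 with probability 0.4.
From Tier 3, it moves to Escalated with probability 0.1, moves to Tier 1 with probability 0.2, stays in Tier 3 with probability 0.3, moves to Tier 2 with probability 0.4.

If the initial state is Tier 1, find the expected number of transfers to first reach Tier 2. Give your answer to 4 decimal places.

5.0495

Let t(s) be the expected number of transfers to first reach Tier 2 from state s, with t(Tier 2) = 0. Conditioning on the first transfer:
t(Escalated) = 1 + 0.1·t(Escalated) + 0.2·t(Tier 1) + 0.5·t(Tier 3)
t(Tier 1) = 1 + 0.2·t(Escalated) + 0.5·t(Tier 1) + 0.2·t(Tier 3)
t(Tier 3) = 1 + 0.1·t(Escalated) + 0.2·t(Tier 1) + 0.3·t(Tier 3)
Solving: t(Escalated) = 4.1584, t(Tier 1) = 5.0495, t(Tier 3) = 3.4653.
Expected transfers from Tier 1 to Tier 2: 5.0495.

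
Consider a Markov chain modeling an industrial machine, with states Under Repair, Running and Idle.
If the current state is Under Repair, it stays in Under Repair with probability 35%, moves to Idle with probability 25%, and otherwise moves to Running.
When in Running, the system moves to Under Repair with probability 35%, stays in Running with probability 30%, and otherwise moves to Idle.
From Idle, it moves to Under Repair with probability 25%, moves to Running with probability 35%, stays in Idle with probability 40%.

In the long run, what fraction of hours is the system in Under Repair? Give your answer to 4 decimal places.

Let the stationary distribution be π with π = πP and π_1 + π_2 + π_3 = 1.
π_1 = 0.35·π_1 + 0.35·π_2 + 0.25·π_3
π_2 = 0.4·π_1 + 0.3·π_2 + 0.35·π_3
Solving with the normalization constraint gives π = (0.3165, 0.3484, 0.3351).
So the stationary probability of Under Repair is 0.3165.

0.3165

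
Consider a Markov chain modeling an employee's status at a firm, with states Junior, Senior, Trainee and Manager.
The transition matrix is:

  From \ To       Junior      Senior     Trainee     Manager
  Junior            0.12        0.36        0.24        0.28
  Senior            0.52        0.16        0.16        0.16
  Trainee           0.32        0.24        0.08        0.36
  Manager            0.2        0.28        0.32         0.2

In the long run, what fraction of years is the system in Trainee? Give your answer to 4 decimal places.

0.2057

Let the stationary distribution be π with π = πP and π_1 + π_2 + π_3 + π_4 = 1.
π_1 = 0.12·π_1 + 0.52·π_2 + 0.32·π_3 + 0.2·π_4
π_2 = 0.36·π_1 + 0.16·π_2 + 0.24·π_3 + 0.28·π_4
π_3 = 0.24·π_1 + 0.16·π_2 + 0.08·π_3 + 0.32·π_4
Solving with the normalization constraint gives π = (0.2860, 0.2631, 0.2057, 0.2453).
So the stationary probability of Trainee is 0.2057.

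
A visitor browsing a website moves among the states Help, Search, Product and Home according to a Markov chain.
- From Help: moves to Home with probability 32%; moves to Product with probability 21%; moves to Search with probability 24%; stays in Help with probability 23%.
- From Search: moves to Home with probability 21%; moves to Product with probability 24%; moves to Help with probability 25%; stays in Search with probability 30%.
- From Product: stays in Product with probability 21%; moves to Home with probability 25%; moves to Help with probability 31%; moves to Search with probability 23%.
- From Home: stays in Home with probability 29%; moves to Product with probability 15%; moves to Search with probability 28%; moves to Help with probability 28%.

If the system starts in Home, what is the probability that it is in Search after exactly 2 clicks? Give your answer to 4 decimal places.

Propagate the distribution vector 2 clicks from Home.
After 0 clicks: (0.0000, 0.0000, 0.0000, 1.0000)
After 1 click: (0.2800, 0.2800, 0.1500, 0.2900)
After 2 clicks: (0.2621, 0.2669, 0.2010, 0.2700)
P(in Search after 2 clicks) = 0.2669

0.2669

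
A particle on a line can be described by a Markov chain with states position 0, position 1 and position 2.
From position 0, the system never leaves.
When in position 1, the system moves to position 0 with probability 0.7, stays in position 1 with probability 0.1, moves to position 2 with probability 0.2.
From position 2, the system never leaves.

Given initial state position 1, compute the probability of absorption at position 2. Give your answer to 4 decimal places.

0.2222

Let h(s) be the probability of absorption at position 2 starting from transient state s. Then h(position 2) = 1 and h(position 0) = 0. By first-step analysis:
h(position 1) = 0.7·0 + 0.1·h(position 1) + 0.2·1
Solving: h(position 1) = 0.2222.
Starting from position 1, the probability is 0.2222.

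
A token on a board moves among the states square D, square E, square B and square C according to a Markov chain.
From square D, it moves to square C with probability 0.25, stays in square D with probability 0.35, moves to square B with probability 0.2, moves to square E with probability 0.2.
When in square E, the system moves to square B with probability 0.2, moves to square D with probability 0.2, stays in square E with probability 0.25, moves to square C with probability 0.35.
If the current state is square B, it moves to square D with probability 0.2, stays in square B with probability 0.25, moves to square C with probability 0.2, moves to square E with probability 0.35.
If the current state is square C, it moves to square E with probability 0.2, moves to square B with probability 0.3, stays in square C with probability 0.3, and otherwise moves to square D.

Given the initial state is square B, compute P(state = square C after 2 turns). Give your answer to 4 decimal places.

0.2825

Propagate the distribution vector 2 turns from square B.
After 0 turns: (0.0000, 0.0000, 1.0000, 0.0000)
After 1 turn: (0.2000, 0.3500, 0.2500, 0.2000)
After 2 turns: (0.2300, 0.2550, 0.2325, 0.2825)
P(in square C after 2 turns) = 0.2825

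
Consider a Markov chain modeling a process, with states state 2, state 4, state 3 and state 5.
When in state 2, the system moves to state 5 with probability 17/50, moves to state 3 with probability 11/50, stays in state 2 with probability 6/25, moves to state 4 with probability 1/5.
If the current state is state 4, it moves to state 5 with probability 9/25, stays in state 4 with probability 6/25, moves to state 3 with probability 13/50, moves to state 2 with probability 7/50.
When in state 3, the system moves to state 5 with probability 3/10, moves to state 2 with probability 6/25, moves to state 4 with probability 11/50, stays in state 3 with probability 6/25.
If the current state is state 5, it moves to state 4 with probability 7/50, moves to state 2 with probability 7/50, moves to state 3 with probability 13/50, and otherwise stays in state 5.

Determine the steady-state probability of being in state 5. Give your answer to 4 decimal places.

0.3794

Let the stationary distribution be π with π = πP and π_1 + π_2 + π_3 + π_4 = 1.
π_1 = 0.24·π_1 + 0.14·π_2 + 0.24·π_3 + 0.14·π_4
π_2 = 0.2·π_1 + 0.24·π_2 + 0.22·π_3 + 0.14·π_4
π_3 = 0.22·π_1 + 0.26·π_2 + 0.24·π_3 + 0.26·π_4
Solving with the normalization constraint gives π = (0.1831, 0.1898, 0.2477, 0.3794).
So the stationary probability of state 5 is 0.3794.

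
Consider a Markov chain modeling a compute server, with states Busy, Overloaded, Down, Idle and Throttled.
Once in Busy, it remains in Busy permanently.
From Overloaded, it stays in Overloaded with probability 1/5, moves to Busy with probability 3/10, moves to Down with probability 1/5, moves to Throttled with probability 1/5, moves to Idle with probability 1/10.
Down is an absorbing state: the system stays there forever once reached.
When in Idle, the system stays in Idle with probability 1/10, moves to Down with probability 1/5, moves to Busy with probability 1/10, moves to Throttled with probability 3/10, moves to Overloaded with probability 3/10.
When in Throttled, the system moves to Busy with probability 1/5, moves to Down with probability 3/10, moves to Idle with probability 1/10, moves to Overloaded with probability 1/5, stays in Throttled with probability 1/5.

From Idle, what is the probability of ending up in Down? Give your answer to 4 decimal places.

0.5625

Let h(s) be the probability of absorption at Down starting from transient state s. Then h(Down) = 1 and h(Busy) = 0. By first-step analysis:
h(Overloaded) = 0.3·0 + 0.2·h(Overloaded) + 0.2·1 + 0.1·h(Idle) + 0.2·h(Throttled)
h(Idle) = 0.1·0 + 0.3·h(Overloaded) + 0.2·1 + 0.1·h(Idle) + 0.3·h(Throttled)
h(Throttled) = 0.2·0 + 0.2·h(Overloaded) + 0.3·1 + 0.1·h(Idle) + 0.2·h(Throttled)
Solving: h(Overloaded) = 0.4604, h(Idle) = 0.5625, h(Throttled) = 0.5604.
Starting from Idle, the probability is 0.5625.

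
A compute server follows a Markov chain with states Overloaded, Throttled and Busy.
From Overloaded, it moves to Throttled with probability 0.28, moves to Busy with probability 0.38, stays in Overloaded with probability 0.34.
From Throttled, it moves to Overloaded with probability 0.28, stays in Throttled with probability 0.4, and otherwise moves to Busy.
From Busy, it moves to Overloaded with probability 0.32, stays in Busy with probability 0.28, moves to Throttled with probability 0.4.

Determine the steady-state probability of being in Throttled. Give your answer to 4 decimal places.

Let the stationary distribution be π with π = πP and π_1 + π_2 + π_3 = 1.
π_1 = 0.34·π_1 + 0.28·π_2 + 0.32·π_3
π_2 = 0.28·π_1 + 0.4·π_2 + 0.4·π_3
Solving with the normalization constraint gives π = (0.3117, 0.3626, 0.3257).
So the stationary probability of Throttled is 0.3626.

0.3626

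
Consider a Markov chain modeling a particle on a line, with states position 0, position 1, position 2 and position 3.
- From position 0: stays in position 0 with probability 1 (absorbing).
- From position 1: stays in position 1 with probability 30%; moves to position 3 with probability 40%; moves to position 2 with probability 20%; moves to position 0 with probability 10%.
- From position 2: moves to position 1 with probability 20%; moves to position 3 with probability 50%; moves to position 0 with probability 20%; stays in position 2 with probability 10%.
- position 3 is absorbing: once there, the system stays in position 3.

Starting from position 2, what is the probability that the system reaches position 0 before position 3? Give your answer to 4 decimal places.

Let h(s) be the probability of absorption at position 0 starting from transient state s. Then h(position 0) = 1 and h(position 3) = 0. By first-step analysis:
h(position 1) = 0.1·1 + 0.3·h(position 1) + 0.2·h(position 2) + 0.4·0
h(position 2) = 0.2·1 + 0.2·h(position 1) + 0.1·h(position 2) + 0.5·0
Solving: h(position 1) = 0.2203, h(position 2) = 0.2712.
Starting from position 2, the probability is 0.2712.

0.2712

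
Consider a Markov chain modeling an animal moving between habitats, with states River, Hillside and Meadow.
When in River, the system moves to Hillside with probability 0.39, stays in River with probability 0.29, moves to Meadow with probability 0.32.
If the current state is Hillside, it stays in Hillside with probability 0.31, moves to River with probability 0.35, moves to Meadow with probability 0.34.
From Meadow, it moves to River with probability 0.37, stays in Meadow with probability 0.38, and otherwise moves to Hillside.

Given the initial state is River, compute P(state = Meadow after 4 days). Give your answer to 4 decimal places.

0.3472

Propagate the distribution vector 4 days from River.
After 0 days: (1.0000, 0.0000, 0.0000)
After 1 day: (0.2900, 0.3900, 0.3200)
After 2 days: (0.3390, 0.3140, 0.3470)
After 3 days: (0.3366, 0.3163, 0.3471)
After 4 days: (0.3367, 0.3161, 0.3472)
P(in Meadow after 4 days) = 0.3472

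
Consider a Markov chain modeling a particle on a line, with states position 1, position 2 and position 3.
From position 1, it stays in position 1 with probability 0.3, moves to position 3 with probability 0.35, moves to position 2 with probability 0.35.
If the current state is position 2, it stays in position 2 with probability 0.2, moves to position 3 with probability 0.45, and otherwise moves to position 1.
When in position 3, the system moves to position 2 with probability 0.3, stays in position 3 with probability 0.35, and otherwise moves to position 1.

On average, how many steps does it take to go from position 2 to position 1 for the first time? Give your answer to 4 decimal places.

2.8571

Let t(s) be the expected number of steps to first reach position 1 from state s, with t(position 1) = 0. Conditioning on the first step:
t(position 2) = 1 + 0.2·t(position 2) + 0.45·t(position 3)
t(position 3) = 1 + 0.3·t(position 2) + 0.35·t(position 3)
Solving: t(position 2) = 2.8571, t(position 3) = 2.8571.
Expected steps from position 2 to position 1: 2.8571.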